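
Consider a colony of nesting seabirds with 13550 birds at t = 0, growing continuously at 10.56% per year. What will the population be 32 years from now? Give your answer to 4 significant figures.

P(32) = 13550 · e^(0.1056·32) = 13550 · e^(3.3792)
= 13550 · 29.34728 ≈ 397655.7

≈ 397,700 birds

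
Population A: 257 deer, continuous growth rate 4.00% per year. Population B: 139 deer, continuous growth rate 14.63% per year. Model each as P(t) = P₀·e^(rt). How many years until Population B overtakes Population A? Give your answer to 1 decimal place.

257·e^(0.04t) = 139·e^(0.1463t)
257/139 = e^((0.1463 − 0.04)t) → ln(1.84892) = 0.1063·t
t = 0.6146 / 0.1063

t ≈ 5.8 years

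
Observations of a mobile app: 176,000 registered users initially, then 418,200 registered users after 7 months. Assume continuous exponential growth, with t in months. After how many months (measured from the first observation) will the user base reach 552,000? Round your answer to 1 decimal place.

t ≈ 9.2 months

r = ln(418200/176000) / 7 ≈ 0.123639 per month
t = ln(552000/176000) / r = 1.14306 / 0.123639 ≈ 9.245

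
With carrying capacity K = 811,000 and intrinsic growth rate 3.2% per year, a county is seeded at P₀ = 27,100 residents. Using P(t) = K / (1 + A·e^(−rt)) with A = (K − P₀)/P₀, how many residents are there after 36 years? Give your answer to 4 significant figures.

A = (811000 − 27100)/27100 = 28.9262
P(36) = 811000 / (1 + 28.9262·e^(−0.032·36)) = 811000 / (1 + 28.9262·0.316004)
= 811000 / 10.1408 ≈ 79973.98

≈ 79,970 residents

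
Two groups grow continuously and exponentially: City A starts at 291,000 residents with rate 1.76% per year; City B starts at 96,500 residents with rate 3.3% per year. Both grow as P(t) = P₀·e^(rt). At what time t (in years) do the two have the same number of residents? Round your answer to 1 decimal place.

t ≈ 71.7 years

291000·e^(0.0176t) = 96500·e^(0.033t)
291000/96500 = e^((0.033 − 0.0176)t) → ln(3.01554) = 0.0154·t
t = 1.10378 / 0.0154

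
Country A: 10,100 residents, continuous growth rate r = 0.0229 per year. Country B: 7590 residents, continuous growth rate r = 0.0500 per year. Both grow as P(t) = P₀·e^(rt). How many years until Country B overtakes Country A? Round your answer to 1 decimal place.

10100·e^(0.0229t) = 7590·e^(0.05t)
10100/7590 = e^((0.05 − 0.0229)t) → ln(1.3307) = 0.0271·t
t = 0.2857 / 0.0271

t ≈ 10.5 years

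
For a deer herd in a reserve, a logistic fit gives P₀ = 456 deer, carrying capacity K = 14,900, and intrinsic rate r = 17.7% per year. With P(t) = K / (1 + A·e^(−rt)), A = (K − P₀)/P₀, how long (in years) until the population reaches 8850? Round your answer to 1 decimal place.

t ≈ 21.7 years

A = (14900 − 456)/456 = 31.67544
8850 = 14900/(1 + 31.67544·e^(−0.177t)) → 1 + 31.67544·e^(−0.177t) = 1.68362
e^(−0.177t) = 0.021582 → t = ln(46.33515)/0.177 = 3.8359/0.177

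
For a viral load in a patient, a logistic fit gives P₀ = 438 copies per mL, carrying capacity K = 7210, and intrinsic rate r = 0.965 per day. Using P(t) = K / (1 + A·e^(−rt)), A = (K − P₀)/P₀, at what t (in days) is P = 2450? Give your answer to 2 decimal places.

A = (7210 − 438)/438 = 15.46119
2450 = 7210/(1 + 15.46119·e^(−0.965t)) → 1 + 15.46119·e^(−0.965t) = 2.94286
e^(−0.965t) = 0.12566 → t = ln(7.95796)/0.965 = 2.07417/0.965

t ≈ 2.15 days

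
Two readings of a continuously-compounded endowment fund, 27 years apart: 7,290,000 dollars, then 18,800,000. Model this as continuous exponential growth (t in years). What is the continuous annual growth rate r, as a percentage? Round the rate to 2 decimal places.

18800000 = 7290000 · e^(r·27)
e^(27r) = 18800000/7290000 = 2.57888
r = ln(2.57888) / 27 = 0.94735 / 27

r ≈ 3.51% per year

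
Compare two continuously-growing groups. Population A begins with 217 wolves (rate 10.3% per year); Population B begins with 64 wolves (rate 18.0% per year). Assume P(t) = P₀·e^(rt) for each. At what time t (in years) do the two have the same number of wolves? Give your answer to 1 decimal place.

t ≈ 15.9 years

217·e^(0.103t) = 64·e^(0.18t)
217/64 = e^((0.18 − 0.103)t) → ln(3.39062) = 0.077·t
t = 1.22101 / 0.077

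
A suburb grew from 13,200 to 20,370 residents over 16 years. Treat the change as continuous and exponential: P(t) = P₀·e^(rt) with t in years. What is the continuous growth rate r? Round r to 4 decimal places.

20370 = 13200 · e^(r·16)
e^(16r) = 20370/13200 = 1.54318
r = ln(1.54318) / 16 = 0.43385 / 16

r ≈ 0.0271 per year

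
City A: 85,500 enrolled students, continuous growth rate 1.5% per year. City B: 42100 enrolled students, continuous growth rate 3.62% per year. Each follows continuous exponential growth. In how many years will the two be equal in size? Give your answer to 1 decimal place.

t ≈ 33.4 years

85500·e^(0.015t) = 42100·e^(0.0362t)
85500/42100 = e^((0.0362 − 0.015)t) → ln(2.03088) = 0.0212·t
t = 0.70847 / 0.0212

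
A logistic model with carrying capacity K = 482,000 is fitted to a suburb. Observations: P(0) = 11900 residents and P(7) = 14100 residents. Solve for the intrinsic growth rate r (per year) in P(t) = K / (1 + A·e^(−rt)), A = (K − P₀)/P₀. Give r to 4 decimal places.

r ≈ 0.0249 per year

A = (482000 − 11900)/11900 = 39.5042
14100 = 482000/(1 + 39.5042·e^(−r·7)) → e^(−7r) = (34.1844 − 1)/39.5042 = 0.840022
r = −ln(0.840022)/7 = 0.17433/7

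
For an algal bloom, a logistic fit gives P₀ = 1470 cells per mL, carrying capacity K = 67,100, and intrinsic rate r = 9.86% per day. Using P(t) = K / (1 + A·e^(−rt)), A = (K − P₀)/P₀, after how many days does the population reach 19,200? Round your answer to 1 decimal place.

A = (67100 − 1470)/1470 = 44.64626
19200 = 67100/(1 + 44.64626·e^(−0.0986t)) → 1 + 44.64626·e^(−0.0986t) = 3.49479
e^(−0.0986t) = 0.055879 → t = ln(17.89579)/0.0986 = 2.88457/0.0986

t ≈ 29.3 days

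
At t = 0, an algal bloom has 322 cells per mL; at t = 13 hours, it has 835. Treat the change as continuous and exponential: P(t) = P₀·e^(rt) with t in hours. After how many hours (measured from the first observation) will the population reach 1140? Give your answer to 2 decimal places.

t ≈ 17.25 hours

r = ln(835/322) / 13 ≈ 0.073298 per hour
t = ln(1140/322) / r = 1.26423 / 0.073298 ≈ 17.248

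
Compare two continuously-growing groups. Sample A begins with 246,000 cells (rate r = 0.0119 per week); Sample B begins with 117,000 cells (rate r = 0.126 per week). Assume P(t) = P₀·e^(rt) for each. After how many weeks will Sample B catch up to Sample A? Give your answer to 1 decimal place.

t ≈ 6.5 weeks

246000·e^(0.0119t) = 117000·e^(0.126t)
246000/117000 = e^((0.126 − 0.0119)t) → ln(2.10256) = 0.1141·t
t = 0.74316 / 0.1141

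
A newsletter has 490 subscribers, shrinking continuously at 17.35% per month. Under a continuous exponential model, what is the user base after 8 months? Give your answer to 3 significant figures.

P(8) = 490 · e^(-0.1735·8) = 490 · e^(-1.388)
= 490 · 0.24957 ≈ 122.29

≈ 122 subscribers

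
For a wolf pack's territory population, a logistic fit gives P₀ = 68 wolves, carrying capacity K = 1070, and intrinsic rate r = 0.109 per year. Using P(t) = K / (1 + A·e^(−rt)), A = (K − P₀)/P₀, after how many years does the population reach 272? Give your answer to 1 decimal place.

t ≈ 14.8 years

A = (1070 − 68)/68 = 14.73529
272 = 1070/(1 + 14.73529·e^(−0.109t)) → 1 + 14.73529·e^(−0.109t) = 3.93382
e^(−0.109t) = 0.199102 → t = ln(5.02256)/0.109 = 1.61394/0.109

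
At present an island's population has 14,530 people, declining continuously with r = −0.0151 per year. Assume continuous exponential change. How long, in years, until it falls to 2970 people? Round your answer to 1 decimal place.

t ≈ 105.1 years

2970 = 14530 · e^(-0.0151·t)
t = ln(2970/14530) / -0.0151 = ln(0.2044) / -0.0151 = -1.58765 / -0.0151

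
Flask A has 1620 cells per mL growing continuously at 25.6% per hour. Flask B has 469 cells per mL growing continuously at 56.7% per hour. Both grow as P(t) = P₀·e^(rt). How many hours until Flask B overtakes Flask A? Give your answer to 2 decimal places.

t ≈ 3.99 hours

1620·e^(0.256t) = 469·e^(0.567t)
1620/469 = e^((0.567 − 0.256)t) → ln(3.45416) = 0.311·t
t = 1.23958 / 0.311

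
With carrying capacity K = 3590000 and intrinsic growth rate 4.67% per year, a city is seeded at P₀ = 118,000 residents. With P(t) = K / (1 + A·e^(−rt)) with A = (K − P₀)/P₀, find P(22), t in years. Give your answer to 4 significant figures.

≈ 311,300 residents

A = (3590000 − 118000)/118000 = 29.42373
P(22) = 3590000 / (1 + 29.42373·e^(−0.0467·22)) = 3590000 / (1 + 29.42373·0.357936)
= 3590000 / 11.53182 ≈ 311312.44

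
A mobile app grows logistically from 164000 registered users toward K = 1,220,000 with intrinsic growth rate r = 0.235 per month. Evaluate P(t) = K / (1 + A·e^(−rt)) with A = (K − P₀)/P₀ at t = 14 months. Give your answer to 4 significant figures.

≈ 984,000 registered users

A = (1220000 − 164000)/164000 = 6.43902
P(14) = 1220000 / (1 + 6.43902·e^(−0.235·14)) = 1220000 / (1 + 6.43902·0.037254)
= 1220000 / 1.23988 ≈ 983967.42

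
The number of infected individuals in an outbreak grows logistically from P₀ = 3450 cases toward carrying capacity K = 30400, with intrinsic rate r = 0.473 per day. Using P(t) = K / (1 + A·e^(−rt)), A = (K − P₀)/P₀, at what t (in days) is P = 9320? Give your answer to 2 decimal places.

A = (30400 − 3450)/3450 = 7.81159
9320 = 30400/(1 + 7.81159·e^(−0.473t)) → 1 + 7.81159·e^(−0.473t) = 3.2618
e^(−0.473t) = 0.289544 → t = ln(3.4537)/0.473 = 1.23945/0.473

t ≈ 2.62 days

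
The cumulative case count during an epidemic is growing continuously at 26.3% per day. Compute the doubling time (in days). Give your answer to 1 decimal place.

doubling time ≈ 2.6 days

doubling time = ln(2) / |r| = 0.69315 / 0.263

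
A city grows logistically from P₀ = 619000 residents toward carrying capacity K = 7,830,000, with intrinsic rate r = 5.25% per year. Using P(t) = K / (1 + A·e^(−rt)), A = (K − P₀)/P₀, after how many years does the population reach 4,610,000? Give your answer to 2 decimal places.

t ≈ 53.60 years

A = (7830000 − 619000)/619000 = 11.64943
4610000 = 7830000/(1 + 11.64943·e^(−0.0525t)) → 1 + 11.64943·e^(−0.0525t) = 1.69848
e^(−0.0525t) = 0.059958 → t = ln(16.67823)/0.0525 = 2.8141/0.0525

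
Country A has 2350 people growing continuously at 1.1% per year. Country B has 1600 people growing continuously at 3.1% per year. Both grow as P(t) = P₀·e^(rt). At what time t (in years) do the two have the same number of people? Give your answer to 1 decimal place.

2350·e^(0.011t) = 1600·e^(0.031t)
2350/1600 = e^((0.031 − 0.011)t) → ln(1.46875) = 0.02·t
t = 0.38441 / 0.02

t ≈ 19.2 years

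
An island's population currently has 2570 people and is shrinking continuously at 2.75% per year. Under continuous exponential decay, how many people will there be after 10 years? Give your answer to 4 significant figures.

≈ 1,952 people

P(10) = 2570 · e^(-0.0275·10) = 2570 · e^(-0.275)
= 2570 · 0.75957 ≈ 1952.1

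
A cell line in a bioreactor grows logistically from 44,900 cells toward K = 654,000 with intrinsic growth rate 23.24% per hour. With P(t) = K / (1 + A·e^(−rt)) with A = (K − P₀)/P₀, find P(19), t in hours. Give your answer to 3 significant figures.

≈ 562,000 cells

A = (654000 − 44900)/44900 = 13.5657
P(19) = 654000 / (1 + 13.5657·e^(−0.2324·19)) = 654000 / (1 + 13.5657·0.012087)
= 654000 / 1.16397 ≈ 561868.85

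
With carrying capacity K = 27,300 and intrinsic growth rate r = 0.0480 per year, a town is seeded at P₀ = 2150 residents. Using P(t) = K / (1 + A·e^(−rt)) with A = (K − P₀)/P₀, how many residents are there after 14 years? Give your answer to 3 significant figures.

≈ 3,910 residents

A = (27300 − 2150)/2150 = 11.69767
P(14) = 27300 / (1 + 11.69767·e^(−0.048·14)) = 27300 / (1 + 11.69767·0.510686)
= 27300 / 6.97384 ≈ 3914.63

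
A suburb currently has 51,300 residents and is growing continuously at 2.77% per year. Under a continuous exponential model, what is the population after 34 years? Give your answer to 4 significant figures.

≈ 131,600 residents

P(34) = 51300 · e^(0.0277·34) = 51300 · e^(0.9418)
= 51300 · 2.56459 ≈ 131563.65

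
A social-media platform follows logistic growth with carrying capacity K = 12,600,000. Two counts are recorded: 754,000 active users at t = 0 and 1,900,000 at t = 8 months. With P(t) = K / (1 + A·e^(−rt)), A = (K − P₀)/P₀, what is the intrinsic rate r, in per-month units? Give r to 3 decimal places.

r ≈ 0.128 per month

A = (12600000 − 754000)/754000 = 15.71088
1900000 = 12600000/(1 + 15.71088·e^(−r·8)) → e^(−8r) = (6.63158 − 1)/15.71088 = 0.358451
r = −ln(0.358451)/8 = 1.02596/8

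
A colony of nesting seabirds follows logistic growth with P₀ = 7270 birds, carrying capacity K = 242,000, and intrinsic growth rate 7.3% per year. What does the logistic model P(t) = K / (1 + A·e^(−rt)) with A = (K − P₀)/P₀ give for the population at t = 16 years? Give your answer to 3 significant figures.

≈ 21,900 birds

A = (242000 − 7270)/7270 = 32.28748
P(16) = 242000 / (1 + 32.28748·e^(−0.073·16)) = 242000 / (1 + 32.28748·0.310988)
= 242000 / 11.04103 ≈ 21918.25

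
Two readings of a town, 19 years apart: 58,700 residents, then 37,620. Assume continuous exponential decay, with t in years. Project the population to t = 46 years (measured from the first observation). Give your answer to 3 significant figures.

r = ln(37620/58700) / 19 ≈ -0.023416 per year
P(46) = 58700 · e^(-0.023416·46) = 58700 · 0.34057 ≈ 19991.44

≈ 20,000 residents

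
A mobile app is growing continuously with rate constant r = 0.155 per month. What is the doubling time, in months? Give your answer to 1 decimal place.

doubling time ≈ 4.5 months

doubling time = ln(2) / |r| = 0.69315 / 0.155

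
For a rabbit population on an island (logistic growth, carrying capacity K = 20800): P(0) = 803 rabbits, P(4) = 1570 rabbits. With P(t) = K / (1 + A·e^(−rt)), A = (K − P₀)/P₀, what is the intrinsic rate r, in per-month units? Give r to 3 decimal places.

r ≈ 0.177 per month

A = (20800 − 803)/803 = 24.90286
1570 = 20800/(1 + 24.90286·e^(−r·4)) → e^(−4r) = (13.24841 − 1)/24.90286 = 0.491847
r = −ln(0.491847)/4 = 0.70959/4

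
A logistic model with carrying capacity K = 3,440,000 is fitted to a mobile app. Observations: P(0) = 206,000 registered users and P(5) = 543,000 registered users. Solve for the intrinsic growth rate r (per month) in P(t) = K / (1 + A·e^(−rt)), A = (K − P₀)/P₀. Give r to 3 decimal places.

r ≈ 0.216 per month

A = (3440000 − 206000)/206000 = 15.69903
543000 = 3440000/(1 + 15.69903·e^(−r·5)) → e^(−5r) = (6.33517 − 1)/15.69903 = 0.339841
r = −ln(0.339841)/5 = 1.07928/5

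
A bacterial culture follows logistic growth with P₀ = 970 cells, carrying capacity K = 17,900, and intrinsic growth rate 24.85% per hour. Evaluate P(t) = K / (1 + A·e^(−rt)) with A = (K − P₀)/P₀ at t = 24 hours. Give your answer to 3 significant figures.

≈ 17,100 cells

A = (17900 − 970)/970 = 17.45361
P(24) = 17900 / (1 + 17.45361·e^(−0.2485·24)) = 17900 / (1 + 17.45361·0.00257)
= 17900 / 1.04485 ≈ 17131.66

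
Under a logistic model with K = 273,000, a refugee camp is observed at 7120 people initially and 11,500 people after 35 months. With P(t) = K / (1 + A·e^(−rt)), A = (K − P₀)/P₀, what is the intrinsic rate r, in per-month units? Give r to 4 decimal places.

r ≈ 0.0142 per month

A = (273000 − 7120)/7120 = 37.3427
11500 = 273000/(1 + 37.3427·e^(−r·35)) → e^(−35r) = (23.73913 − 1)/37.3427 = 0.608931
r = −ln(0.608931)/35 = 0.49605/35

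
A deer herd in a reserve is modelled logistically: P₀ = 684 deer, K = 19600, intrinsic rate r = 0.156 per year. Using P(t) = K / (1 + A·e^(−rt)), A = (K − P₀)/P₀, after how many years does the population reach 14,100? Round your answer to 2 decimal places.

A = (19600 − 684)/684 = 27.65497
14100 = 19600/(1 + 27.65497·e^(−0.156t)) → 1 + 27.65497·e^(−0.156t) = 1.39007
e^(−0.156t) = 0.014105 → t = ln(70.89729)/0.156 = 4.26123/0.156

t ≈ 27.32 years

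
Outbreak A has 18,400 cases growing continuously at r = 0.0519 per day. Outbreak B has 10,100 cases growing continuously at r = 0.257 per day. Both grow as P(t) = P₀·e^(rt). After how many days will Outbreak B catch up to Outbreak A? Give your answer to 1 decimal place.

18400·e^(0.0519t) = 10100·e^(0.257t)
18400/10100 = e^((0.257 − 0.0519)t) → ln(1.82178) = 0.2051·t
t = 0.59982 / 0.2051

t ≈ 2.9 days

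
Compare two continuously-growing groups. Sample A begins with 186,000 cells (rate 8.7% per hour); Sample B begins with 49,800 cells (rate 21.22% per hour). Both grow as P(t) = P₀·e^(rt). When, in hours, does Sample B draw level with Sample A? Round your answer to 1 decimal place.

t ≈ 10.5 hours

186000·e^(0.087t) = 49800·e^(0.2122t)
186000/49800 = e^((0.2122 − 0.087)t) → ln(3.73494) = 0.1252·t
t = 1.31773 / 0.1252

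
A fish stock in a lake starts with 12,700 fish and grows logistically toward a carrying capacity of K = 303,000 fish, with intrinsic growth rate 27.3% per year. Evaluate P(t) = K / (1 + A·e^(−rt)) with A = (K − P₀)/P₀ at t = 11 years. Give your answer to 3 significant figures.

≈ 142,000 fish

A = (303000 − 12700)/12700 = 22.85827
P(11) = 303000 / (1 + 22.85827·e^(−0.273·11)) = 303000 / (1 + 22.85827·0.049638)
= 303000 / 2.13464 ≈ 141944.5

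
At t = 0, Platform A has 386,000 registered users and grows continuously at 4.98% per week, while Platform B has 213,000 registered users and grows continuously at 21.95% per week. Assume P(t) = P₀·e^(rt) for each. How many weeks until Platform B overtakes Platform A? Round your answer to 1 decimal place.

386000·e^(0.0498t) = 213000·e^(0.2195t)
386000/213000 = e^((0.2195 − 0.0498)t) → ln(1.81221) = 0.1697·t
t = 0.59455 / 0.1697

t ≈ 3.5 weeks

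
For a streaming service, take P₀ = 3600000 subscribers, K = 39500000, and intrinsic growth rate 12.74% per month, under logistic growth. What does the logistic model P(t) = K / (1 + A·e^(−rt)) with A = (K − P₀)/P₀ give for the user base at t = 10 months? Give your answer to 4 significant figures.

A = (39500000 − 3600000)/3600000 = 9.97222
P(10) = 39500000 / (1 + 9.97222·e^(−0.1274·10)) = 39500000 / (1 + 9.97222·0.279711)
= 39500000 / 3.78934 ≈ 10423990.81

≈ 10,420,000 subscribers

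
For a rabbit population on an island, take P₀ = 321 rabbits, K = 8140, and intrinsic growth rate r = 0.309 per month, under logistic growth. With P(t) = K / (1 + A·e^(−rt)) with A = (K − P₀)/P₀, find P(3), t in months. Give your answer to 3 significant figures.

A = (8140 − 321)/321 = 24.35826
P(3) = 8140 / (1 + 24.35826·e^(−0.309·3)) = 8140 / (1 + 24.35826·0.395739)
= 8140 / 10.63952 ≈ 765.07

≈ 765 rabbits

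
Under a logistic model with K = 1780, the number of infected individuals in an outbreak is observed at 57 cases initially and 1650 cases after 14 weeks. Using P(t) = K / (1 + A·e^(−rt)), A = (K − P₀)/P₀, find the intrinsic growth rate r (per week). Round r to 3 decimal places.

A = (1780 − 57)/57 = 30.22807
1650 = 1780/(1 + 30.22807·e^(−r·14)) → e^(−14r) = (1.07879 − 1)/30.22807 = 0.002606
r = −ln(0.002606)/14 = 5.94977/14

r ≈ 0.425 per week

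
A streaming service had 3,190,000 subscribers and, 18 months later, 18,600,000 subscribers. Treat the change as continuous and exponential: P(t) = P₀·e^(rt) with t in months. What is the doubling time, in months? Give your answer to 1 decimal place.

r = ln(18600000/3190000) / 18 = ln(5.83072) / 18 ≈ 0.097952 per month
doubling time = ln 2 / |r| = 0.69315 / 0.097952

doubling time ≈ 7.1 months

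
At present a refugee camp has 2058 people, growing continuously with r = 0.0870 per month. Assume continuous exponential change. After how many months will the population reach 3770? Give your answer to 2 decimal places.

3770 = 2058 · e^(0.087·t)
t = ln(3770/2058) / 0.087 = ln(1.83188) / 0.087 = 0.60534 / 0.087

t ≈ 6.96 months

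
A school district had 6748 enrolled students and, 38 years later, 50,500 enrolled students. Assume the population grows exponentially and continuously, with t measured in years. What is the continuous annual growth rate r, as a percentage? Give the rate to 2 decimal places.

r ≈ 5.30% per year

50500 = 6748 · e^(r·38)
e^(38r) = 50500/6748 = 7.4837
r = ln(7.4837) / 38 = 2.01273 / 38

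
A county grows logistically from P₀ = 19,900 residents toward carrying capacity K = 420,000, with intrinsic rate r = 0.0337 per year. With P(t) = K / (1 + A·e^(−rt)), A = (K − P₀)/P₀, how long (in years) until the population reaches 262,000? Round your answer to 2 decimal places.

A = (420000 − 19900)/19900 = 20.10553
262000 = 420000/(1 + 20.10553·e^(−0.0337t)) → 1 + 20.10553·e^(−0.0337t) = 1.60305
e^(−0.0337t) = 0.029994 → t = ln(33.33955)/0.0337 = 3.50674/0.0337

t ≈ 104.06 years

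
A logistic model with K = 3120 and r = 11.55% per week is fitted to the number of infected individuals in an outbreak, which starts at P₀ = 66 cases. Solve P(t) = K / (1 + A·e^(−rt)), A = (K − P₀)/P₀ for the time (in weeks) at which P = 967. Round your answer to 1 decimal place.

A = (3120 − 66)/66 = 46.27273
967 = 3120/(1 + 46.27273·e^(−0.1155t)) → 1 + 46.27273·e^(−0.1155t) = 3.22647
e^(−0.1155t) = 0.048116 → t = ln(20.78297)/0.1155 = 3.03413/0.1155

t ≈ 26.3 weeks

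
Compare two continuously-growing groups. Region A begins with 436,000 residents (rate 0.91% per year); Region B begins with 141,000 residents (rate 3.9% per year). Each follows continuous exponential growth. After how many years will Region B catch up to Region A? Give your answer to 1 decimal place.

t ≈ 37.8 years

436000·e^(0.0091t) = 141000·e^(0.039t)
436000/141000 = e^((0.039 − 0.0091)t) → ln(3.0922) = 0.0299·t
t = 1.12888 / 0.0299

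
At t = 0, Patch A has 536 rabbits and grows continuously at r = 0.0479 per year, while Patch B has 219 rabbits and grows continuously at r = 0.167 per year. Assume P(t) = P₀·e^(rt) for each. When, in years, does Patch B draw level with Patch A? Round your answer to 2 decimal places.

t ≈ 7.52 years

536·e^(0.0479t) = 219·e^(0.167t)
536/219 = e^((0.167 − 0.0479)t) → ln(2.44749) = 0.1191·t
t = 0.89506 / 0.1191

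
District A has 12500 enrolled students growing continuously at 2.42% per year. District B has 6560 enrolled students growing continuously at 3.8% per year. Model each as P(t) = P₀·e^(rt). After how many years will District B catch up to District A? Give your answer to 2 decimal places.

12500·e^(0.0242t) = 6560·e^(0.038t)
12500/6560 = e^((0.038 − 0.0242)t) → ln(1.90549) = 0.0138·t
t = 0.64474 / 0.0138

t ≈ 46.72 years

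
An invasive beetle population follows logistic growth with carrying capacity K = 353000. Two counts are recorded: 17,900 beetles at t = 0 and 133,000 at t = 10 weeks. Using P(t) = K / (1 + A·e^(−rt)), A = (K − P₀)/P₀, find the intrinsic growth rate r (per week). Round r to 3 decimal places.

r ≈ 0.243 per week

A = (353000 − 17900)/17900 = 18.72067
133000 = 353000/(1 + 18.72067·e^(−r·10)) → e^(−10r) = (2.65414 − 1)/18.72067 = 0.088359
r = −ln(0.088359)/10 = 2.42635/10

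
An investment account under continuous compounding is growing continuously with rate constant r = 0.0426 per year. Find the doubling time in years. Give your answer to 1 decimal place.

doubling time = ln(2) / |r| = 0.69315 / 0.0426

doubling time ≈ 16.3 years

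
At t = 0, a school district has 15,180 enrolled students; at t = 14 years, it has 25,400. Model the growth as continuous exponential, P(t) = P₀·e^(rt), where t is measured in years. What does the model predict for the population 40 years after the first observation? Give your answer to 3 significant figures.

≈ 66,100 enrolled students

r = ln(25400/15180) / 14 ≈ 0.036769 per year
P(40) = 15180 · e^(0.036769·40) = 15180 · 4.3526 ≈ 66072.42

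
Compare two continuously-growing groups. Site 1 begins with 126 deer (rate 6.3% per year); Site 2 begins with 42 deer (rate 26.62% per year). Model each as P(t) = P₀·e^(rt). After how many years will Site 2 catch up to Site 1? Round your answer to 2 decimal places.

t ≈ 5.41 years

126·e^(0.063t) = 42·e^(0.2662t)
126/42 = e^((0.2662 − 0.063)t) → ln(3) = 0.2032·t
t = 1.09861 / 0.2032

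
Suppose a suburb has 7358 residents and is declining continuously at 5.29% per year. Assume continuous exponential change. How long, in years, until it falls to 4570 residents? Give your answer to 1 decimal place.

4570 = 7358 · e^(-0.0529·t)
t = ln(4570/7358) / -0.0529 = ln(0.62109) / -0.0529 = -0.47627 / -0.0529

t ≈ 9.0 years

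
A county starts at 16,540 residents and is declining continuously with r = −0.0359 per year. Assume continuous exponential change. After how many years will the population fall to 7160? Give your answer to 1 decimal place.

t ≈ 23.3 years

7160 = 16540 · e^(-0.0359·t)
t = ln(7160/16540) / -0.0359 = ln(0.43289) / -0.0359 = -0.83727 / -0.0359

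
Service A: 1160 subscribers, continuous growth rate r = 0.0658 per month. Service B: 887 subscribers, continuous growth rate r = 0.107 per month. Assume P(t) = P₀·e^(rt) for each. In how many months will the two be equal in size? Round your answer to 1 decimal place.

1160·e^(0.0658t) = 887·e^(0.107t)
1160/887 = e^((0.107 − 0.0658)t) → ln(1.30778) = 0.0412·t
t = 0.26833 / 0.0412

t ≈ 6.5 months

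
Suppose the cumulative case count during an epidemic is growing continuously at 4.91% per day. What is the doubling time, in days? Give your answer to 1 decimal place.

doubling time = ln(2) / |r| = 0.69315 / 0.0491

doubling time ≈ 14.1 days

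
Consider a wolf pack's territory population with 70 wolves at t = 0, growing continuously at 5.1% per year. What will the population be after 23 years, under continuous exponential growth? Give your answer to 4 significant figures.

≈ 226.2 wolves

P(23) = 70 · e^(0.051·23) = 70 · e^(1.173)
= 70 · 3.23167 ≈ 226.22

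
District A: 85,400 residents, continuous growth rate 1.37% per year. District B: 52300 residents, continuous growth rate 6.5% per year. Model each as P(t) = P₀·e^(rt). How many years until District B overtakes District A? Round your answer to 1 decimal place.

85400·e^(0.0137t) = 52300·e^(0.065t)
85400/52300 = e^((0.065 − 0.0137)t) → ln(1.63289) = 0.0513·t
t = 0.49035 / 0.0513

t ≈ 9.6 years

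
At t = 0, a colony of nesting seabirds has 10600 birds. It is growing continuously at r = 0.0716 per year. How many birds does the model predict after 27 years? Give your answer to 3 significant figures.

P(27) = 10600 · e^(0.0716·27) = 10600 · e^(1.9332)
= 10600 · 6.91159 ≈ 73262.88

≈ 73,300 birds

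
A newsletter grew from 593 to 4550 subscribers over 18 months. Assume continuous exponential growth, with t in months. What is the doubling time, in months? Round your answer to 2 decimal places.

r = ln(4550/593) / 18 = ln(7.67285) / 18 ≈ 0.113205 per month
doubling time = ln 2 / |r| = 0.69315 / 0.113205

doubling time ≈ 6.12 months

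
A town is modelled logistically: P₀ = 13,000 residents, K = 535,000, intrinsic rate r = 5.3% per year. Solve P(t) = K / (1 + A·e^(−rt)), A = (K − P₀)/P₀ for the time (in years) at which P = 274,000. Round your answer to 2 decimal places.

A = (535000 − 13000)/13000 = 40.15385
274000 = 535000/(1 + 40.15385·e^(−0.053t)) → 1 + 40.15385·e^(−0.053t) = 1.95255
e^(−0.053t) = 0.023723 → t = ln(42.15385)/0.053 = 3.74133/0.053

t ≈ 70.59 years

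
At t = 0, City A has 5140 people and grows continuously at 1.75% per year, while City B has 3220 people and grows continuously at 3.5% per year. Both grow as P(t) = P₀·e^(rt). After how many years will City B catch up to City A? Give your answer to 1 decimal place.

5140·e^(0.0175t) = 3220·e^(0.035t)
5140/3220 = e^((0.035 − 0.0175)t) → ln(1.59627) = 0.0175·t
t = 0.46767 / 0.0175

t ≈ 26.7 years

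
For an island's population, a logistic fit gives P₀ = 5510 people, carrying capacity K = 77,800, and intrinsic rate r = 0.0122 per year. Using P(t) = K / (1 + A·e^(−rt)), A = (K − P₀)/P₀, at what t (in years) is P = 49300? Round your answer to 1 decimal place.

A = (77800 − 5510)/5510 = 13.11978
49300 = 77800/(1 + 13.11978·e^(−0.0122t)) → 1 + 13.11978·e^(−0.0122t) = 1.57809
e^(−0.0122t) = 0.044063 → t = ln(22.69492)/0.0122 = 3.12214/0.0122

t ≈ 255.9 years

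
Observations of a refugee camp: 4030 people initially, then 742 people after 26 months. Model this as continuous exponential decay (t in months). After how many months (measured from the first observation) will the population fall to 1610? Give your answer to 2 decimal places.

r = ln(742/4030) / 26 ≈ -0.065084 per month
t = ln(1610/4030) / r = -0.91753 / -0.065084 ≈ 14.098

t ≈ 14.10 months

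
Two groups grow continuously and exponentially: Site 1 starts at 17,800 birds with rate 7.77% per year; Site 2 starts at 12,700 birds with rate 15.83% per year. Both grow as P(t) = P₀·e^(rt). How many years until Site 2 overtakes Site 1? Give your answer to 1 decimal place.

17800·e^(0.0777t) = 12700·e^(0.1583t)
17800/12700 = e^((0.1583 − 0.0777)t) → ln(1.40157) = 0.0806·t
t = 0.3376 / 0.0806

t ≈ 4.2 years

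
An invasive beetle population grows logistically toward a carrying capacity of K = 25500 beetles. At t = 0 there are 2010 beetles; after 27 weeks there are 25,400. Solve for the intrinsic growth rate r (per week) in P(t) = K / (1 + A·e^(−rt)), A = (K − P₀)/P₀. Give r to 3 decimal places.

A = (25500 − 2010)/2010 = 11.68657
25400 = 25500/(1 + 11.68657·e^(−r·27)) → e^(−27r) = (1.00394 − 1)/11.68657 = 0.000337
r = −ln(0.000337)/27 = 7.99577/27

r ≈ 0.296 per week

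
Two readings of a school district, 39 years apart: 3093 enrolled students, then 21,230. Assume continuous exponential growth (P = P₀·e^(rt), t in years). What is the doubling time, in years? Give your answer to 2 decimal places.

doubling time ≈ 14.03 years

r = ln(21230/3093) / 39 = ln(6.86389) / 39 ≈ 0.049392 per year
doubling time = ln 2 / |r| = 0.69315 / 0.049392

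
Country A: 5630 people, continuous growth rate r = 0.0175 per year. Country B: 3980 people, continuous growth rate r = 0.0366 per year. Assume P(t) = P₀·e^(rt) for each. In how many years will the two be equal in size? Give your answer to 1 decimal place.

5630·e^(0.0175t) = 3980·e^(0.0366t)
5630/3980 = e^((0.0366 − 0.0175)t) → ln(1.41457) = 0.0191·t
t = 0.34683 / 0.0191

t ≈ 18.2 years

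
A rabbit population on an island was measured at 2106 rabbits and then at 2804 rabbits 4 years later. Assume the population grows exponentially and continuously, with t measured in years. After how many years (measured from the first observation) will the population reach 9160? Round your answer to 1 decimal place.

r = ln(2804/2106) / 4 ≈ 0.071564 per year
t = ln(9160/2106) / r = 1.47006 / 0.071564 ≈ 20.542

t ≈ 20.5 years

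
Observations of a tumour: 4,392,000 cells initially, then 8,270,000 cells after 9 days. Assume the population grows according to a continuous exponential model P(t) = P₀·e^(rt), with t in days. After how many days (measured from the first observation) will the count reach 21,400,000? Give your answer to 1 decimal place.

r = ln(8270000/4392000) / 9 ≈ 0.070317 per day
t = ln(21400000/4392000) / r = 1.58361 / 0.070317 ≈ 22.521

t ≈ 22.5 days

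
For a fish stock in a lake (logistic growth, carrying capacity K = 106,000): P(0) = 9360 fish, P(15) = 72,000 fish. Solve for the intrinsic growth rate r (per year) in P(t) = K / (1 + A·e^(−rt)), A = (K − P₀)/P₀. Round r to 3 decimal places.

r ≈ 0.206 per year

A = (106000 − 9360)/9360 = 10.32479
72000 = 106000/(1 + 10.32479·e^(−r·15)) → e^(−15r) = (1.47222 − 1)/10.32479 = 0.045737
r = −ln(0.045737)/15 = 3.08485/15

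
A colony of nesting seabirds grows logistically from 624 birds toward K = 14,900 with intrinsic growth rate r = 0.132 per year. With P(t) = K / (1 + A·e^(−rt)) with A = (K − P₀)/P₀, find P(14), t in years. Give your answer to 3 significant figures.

≈ 3,240 birds

A = (14900 − 624)/624 = 22.87821
P(14) = 14900 / (1 + 22.87821·e^(−0.132·14)) = 14900 / (1 + 22.87821·0.157552)
= 14900 / 4.60451 ≈ 3235.96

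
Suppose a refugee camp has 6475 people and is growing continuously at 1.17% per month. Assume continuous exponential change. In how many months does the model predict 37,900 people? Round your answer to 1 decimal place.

37900 = 6475 · e^(0.0117·t)
t = ln(37900/6475) / 0.0117 = ln(5.85328) / 0.0117 = 1.767 / 0.0117

t ≈ 151.0 months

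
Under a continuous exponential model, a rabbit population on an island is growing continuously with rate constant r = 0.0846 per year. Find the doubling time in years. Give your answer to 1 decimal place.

doubling time ≈ 8.2 years

doubling time = ln(2) / |r| = 0.69315 / 0.0846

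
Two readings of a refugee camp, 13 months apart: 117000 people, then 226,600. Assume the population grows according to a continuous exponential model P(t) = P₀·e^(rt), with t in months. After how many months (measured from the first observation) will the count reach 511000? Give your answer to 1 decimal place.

t ≈ 29.0 months

r = ln(226600/117000) / 13 ≈ 0.050847 per month
t = ln(511000/117000) / r = 1.4742 / 0.050847 ≈ 28.993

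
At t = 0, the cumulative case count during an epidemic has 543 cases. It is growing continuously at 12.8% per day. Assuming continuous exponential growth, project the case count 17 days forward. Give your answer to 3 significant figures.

≈ 4,780 cases

P(17) = 543 · e^(0.128·17) = 543 · e^(2.176)
= 543 · 8.81099 ≈ 4784.37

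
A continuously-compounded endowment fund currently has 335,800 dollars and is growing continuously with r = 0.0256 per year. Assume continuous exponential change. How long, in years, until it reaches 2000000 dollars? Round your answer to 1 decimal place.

2000000 = 335800 · e^(0.0256·t)
t = ln(2000000/335800) / 0.0256 = ln(5.95593) / 0.0256 = 1.78439 / 0.0256

t ≈ 69.7 years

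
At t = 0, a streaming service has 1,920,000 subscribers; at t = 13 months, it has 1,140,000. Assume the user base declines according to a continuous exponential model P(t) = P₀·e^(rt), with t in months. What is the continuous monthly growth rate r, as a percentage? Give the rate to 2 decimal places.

1140000 = 1920000 · e^(r·13)
e^(13r) = 1140000/1920000 = 0.59375
r = ln(0.59375) / 13 = -0.5213 / 13

r ≈ -4.01% per month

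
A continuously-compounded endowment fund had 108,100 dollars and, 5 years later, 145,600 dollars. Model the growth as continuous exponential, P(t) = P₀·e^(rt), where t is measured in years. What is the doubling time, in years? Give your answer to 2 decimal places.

doubling time ≈ 11.64 years

r = ln(145600/108100) / 5 = ln(1.3469) / 5 ≈ 0.059561 per year
doubling time = ln 2 / |r| = 0.69315 / 0.059561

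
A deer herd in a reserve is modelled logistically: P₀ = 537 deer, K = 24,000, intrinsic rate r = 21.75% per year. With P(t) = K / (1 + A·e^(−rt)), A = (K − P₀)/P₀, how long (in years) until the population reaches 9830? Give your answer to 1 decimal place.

t ≈ 15.7 years

A = (24000 − 537)/537 = 43.69274
9830 = 24000/(1 + 43.69274·e^(−0.2175t)) → 1 + 43.69274·e^(−0.2175t) = 2.44151
e^(−0.2175t) = 0.032992 → t = ln(30.31049)/0.2175 = 3.41149/0.2175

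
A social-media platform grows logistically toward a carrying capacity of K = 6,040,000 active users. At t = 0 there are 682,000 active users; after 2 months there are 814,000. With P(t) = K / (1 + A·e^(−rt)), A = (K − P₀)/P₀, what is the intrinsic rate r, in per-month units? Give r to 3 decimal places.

A = (6040000 − 682000)/682000 = 7.8563
814000 = 6040000/(1 + 7.8563·e^(−r·2)) → e^(−2r) = (7.42015 − 1)/7.8563 = 0.817197
r = −ln(0.817197)/2 = 0.20188/2

r ≈ 0.101 per month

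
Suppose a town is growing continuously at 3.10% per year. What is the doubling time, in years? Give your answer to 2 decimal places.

doubling time = ln(2) / |r| = 0.69315 / 0.031

doubling time ≈ 22.36 years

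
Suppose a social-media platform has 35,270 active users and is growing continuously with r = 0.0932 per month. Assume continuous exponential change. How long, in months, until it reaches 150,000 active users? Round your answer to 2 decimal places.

t ≈ 15.53 months

150000 = 35270 · e^(0.0932·t)
t = ln(150000/35270) / 0.0932 = ln(4.25291) / 0.0932 = 1.4476 / 0.0932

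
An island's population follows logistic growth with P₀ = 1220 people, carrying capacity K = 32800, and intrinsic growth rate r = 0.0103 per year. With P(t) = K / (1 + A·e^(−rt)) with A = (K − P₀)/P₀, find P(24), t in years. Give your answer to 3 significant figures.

≈ 1,550 people

A = (32800 − 1220)/1220 = 25.88525
P(24) = 32800 / (1 + 25.88525·e^(−0.0103·24)) = 32800 / (1 + 25.88525·0.780984)
= 32800 / 21.21598 ≈ 1546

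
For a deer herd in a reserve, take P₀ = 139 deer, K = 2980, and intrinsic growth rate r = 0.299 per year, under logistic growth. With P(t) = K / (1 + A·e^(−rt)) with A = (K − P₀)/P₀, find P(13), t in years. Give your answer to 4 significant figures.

A = (2980 − 139)/139 = 20.43885
P(13) = 2980 / (1 + 20.43885·e^(−0.299·13)) = 2980 / (1 + 20.43885·0.020507)
= 2980 / 1.41913 ≈ 2099.87

≈ 2,100 deer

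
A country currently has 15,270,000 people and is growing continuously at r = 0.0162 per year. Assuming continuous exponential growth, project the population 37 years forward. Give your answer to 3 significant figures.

P(37) = 15270000 · e^(0.0162·37) = 15270000 · e^(0.5994)
= 15270000 · 1.82103 ≈ 27807064.84

≈ 27,800,000 people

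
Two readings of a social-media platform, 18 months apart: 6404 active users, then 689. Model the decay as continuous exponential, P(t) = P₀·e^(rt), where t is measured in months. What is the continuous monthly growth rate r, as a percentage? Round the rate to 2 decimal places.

r ≈ -12.39% per month

689 = 6404 · e^(r·18)
e^(18r) = 689/6404 = 0.10759
r = ln(0.10759) / 18 = -2.22944 / 18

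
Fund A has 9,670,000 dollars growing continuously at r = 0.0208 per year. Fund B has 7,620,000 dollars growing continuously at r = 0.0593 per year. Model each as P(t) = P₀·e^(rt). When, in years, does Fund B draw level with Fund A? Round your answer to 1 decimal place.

9670000·e^(0.0208t) = 7620000·e^(0.0593t)
9670000/7620000 = e^((0.0593 − 0.0208)t) → ln(1.26903) = 0.0385·t
t = 0.23825 / 0.0385

t ≈ 6.2 years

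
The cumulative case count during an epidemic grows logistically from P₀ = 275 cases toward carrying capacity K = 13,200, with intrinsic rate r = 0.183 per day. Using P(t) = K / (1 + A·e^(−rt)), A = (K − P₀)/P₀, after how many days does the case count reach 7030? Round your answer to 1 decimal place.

A = (13200 − 275)/275 = 47
7030 = 13200/(1 + 47·e^(−0.183t)) → 1 + 47·e^(−0.183t) = 1.87767
e^(−0.183t) = 0.018674 → t = ln(53.55105)/0.183 = 3.98064/0.183

t ≈ 21.8 days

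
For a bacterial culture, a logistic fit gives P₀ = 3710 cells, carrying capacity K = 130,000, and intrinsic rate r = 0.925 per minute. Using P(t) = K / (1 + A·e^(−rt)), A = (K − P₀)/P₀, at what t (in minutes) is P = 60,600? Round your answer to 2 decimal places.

A = (130000 − 3710)/3710 = 34.04043
60600 = 130000/(1 + 34.04043·e^(−0.925t)) → 1 + 34.04043·e^(−0.925t) = 2.14521
e^(−0.925t) = 0.033643 → t = ln(29.72407)/0.925 = 3.39196/0.925

t ≈ 3.67 minutes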